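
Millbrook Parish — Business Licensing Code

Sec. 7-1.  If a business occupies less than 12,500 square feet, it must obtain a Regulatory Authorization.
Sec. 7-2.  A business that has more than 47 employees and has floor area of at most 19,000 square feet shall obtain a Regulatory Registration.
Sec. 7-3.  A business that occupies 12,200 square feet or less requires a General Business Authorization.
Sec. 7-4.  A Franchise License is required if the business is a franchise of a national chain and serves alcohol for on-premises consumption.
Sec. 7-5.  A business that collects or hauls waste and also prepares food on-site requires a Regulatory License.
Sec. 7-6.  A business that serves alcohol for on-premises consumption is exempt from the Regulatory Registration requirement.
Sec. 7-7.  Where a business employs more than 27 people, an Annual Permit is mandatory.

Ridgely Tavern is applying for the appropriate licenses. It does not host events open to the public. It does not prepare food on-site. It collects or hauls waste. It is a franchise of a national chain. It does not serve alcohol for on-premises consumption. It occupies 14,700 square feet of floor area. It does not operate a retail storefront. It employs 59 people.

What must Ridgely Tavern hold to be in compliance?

Annual Permit, Regulatory Registration

Sec. 7-1. floor area 14,700 square feet ≥ 12,500 square feet → Regulatory Authorization not required.
Sec. 7-2. employees 59 > 47; floor area 14,700 square feet ≤ 19,000 square feet → Regulatory Registration required.
Sec. 7-3. floor area 14,700 square feet > 12,200 square feet → General Business Authorization not required.
Sec. 7-4. is a franchise of a national chain; does not serve alcohol for on-premises consumption → Franchise License not required.
Sec. 7-5. collects or hauls waste; does not prepare food on-site → Regulatory License not required.
Sec. 7-6. does not serve alcohol for on-premises consumption → Regulatory Registration exemption does not apply.
Sec. 7-7. employees 59 > 27 → Annual Permit required.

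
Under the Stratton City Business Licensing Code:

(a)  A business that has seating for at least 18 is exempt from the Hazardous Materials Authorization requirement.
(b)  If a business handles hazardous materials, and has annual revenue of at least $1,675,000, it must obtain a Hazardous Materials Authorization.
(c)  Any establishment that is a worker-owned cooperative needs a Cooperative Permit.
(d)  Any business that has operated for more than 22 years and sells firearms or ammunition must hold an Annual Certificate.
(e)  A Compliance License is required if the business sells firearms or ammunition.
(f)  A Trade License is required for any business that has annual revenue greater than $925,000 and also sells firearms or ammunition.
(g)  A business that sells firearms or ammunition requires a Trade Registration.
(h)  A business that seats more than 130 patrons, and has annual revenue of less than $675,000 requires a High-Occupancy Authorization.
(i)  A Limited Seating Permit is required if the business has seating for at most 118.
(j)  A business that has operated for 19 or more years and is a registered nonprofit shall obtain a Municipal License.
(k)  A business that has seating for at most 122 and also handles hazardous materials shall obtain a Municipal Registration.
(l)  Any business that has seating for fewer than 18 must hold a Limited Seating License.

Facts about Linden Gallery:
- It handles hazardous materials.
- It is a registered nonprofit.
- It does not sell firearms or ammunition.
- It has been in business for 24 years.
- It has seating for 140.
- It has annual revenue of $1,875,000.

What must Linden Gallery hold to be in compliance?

(a) seating 140 ≥ 18 → exempt from Hazardous Materials Authorization.
(b) handles hazardous materials; revenue $1,875,000 ≥ $1,675,000 → Hazardous Materials Authorization required.
(c) is a registered nonprofit (not: is a worker-owned cooperative) → Cooperative Permit not required.
(d) years in business 24 > 22; does not sell firearms or ammunition → Annual Certificate not required.
(e) does not sell firearms or ammunition → Compliance License not required.
(f) revenue $1,875,000 > $925,000; does not sell firearms or ammunition → Trade License not required.
(g) does not sell firearms or ammunition → Trade Registration not required.
(h) seating 140 > 130; revenue $1,875,000 ≥ $675,000 → High-Occupancy Authorization not required.
(i) seating 140 > 118 → Limited Seating Permit not required.
(j) years in business 24 ≥ 19; is a registered nonprofit → Municipal License required.
(k) seating 140 > 122; handles hazardous materials → Municipal Registration not required.
(l) seating 140 ≥ 18 → Limited Seating License not required.

Municipal License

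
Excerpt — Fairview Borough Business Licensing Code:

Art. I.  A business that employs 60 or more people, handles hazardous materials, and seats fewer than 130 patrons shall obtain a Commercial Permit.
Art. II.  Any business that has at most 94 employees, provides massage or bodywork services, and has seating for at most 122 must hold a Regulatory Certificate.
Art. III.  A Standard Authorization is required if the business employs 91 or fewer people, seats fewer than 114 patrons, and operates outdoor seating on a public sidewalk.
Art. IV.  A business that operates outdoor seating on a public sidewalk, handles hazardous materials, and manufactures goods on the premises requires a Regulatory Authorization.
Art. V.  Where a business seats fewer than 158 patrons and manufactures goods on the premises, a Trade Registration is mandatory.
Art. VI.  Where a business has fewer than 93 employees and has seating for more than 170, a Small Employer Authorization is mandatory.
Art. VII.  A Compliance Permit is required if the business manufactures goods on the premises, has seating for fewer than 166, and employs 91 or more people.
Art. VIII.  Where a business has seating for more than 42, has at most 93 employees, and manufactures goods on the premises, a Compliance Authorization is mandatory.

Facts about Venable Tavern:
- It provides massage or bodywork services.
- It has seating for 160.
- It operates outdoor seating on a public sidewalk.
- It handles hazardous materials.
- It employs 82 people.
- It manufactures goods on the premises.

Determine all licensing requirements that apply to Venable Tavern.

Compliance Authorization, Regulatory Authorization

Art. I. employees 82 ≥ 60; handles hazardous materials; seating 160 ≥ 130 → Commercial Permit not required.
Art. II. employees 82 ≤ 94; provides massage or bodywork services; seating 160 > 122 → Regulatory Certificate not required.
Art. III. employees 82 ≤ 91; seating 160 ≥ 114; operates outdoor seating on a public sidewalk → Standard Authorization not required.
Art. IV. operates outdoor seating on a public sidewalk; handles hazardous materials; manufactures goods on the premises → Regulatory Authorization required.
Art. V. seating 160 ≥ 158; manufactures goods on the premises → Trade Registration not required.
Art. VI. employees 82 < 93; seating 160 ≤ 170 → Small Employer Authorization not required.
Art. VII. manufactures goods on the premises; seating 160 < 166; employees 82 < 91 → Compliance Permit not required.
Art. VIII. seating 160 > 42; employees 82 ≤ 93; manufactures goods on the premises → Compliance Authorization required.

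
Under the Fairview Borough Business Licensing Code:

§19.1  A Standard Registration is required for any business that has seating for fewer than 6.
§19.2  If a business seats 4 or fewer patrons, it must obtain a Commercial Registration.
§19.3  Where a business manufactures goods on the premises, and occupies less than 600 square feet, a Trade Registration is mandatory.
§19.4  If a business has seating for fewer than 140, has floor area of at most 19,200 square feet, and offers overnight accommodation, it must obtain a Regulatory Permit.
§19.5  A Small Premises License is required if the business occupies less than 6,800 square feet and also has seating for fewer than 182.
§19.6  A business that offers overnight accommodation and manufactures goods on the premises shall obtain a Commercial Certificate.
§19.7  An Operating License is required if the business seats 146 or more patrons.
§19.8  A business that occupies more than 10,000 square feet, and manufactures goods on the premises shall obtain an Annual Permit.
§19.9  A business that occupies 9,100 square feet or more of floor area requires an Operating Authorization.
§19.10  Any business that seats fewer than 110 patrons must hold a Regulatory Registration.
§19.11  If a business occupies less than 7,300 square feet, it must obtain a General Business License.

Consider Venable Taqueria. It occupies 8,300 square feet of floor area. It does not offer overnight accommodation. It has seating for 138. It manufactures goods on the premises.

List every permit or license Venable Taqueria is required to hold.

§19.1 seating 138 ≥ 6 → Standard Registration not required.
§19.2 seating 138 > 4 → Commercial Registration not required.
§19.3 manufactures goods on the premises; floor area 8,300 square feet ≥ 600 square feet → Trade Registration not required.
§19.4 seating 138 < 140; floor area 8,300 square feet ≤ 19,200 square feet; does not offer overnight accommodation → Regulatory Permit not required.
§19.5 floor area 8,300 square feet ≥ 6,800 square feet; seating 138 < 182 → Small Premises License not required.
§19.6 does not offer overnight accommodation; manufactures goods on the premises → Commercial Certificate not required.
§19.7 seating 138 < 146 → Operating License not required.
§19.8 floor area 8,300 square feet ≤ 10,000 square feet; manufactures goods on the premises → Annual Permit not required.
§19.9 floor area 8,300 square feet < 9,100 square feet → Operating Authorization not required.
§19.10 seating 138 ≥ 110 → Regulatory Registration not required.
§19.11 floor area 8,300 square feet ≥ 7,300 square feet → General Business License not required.

None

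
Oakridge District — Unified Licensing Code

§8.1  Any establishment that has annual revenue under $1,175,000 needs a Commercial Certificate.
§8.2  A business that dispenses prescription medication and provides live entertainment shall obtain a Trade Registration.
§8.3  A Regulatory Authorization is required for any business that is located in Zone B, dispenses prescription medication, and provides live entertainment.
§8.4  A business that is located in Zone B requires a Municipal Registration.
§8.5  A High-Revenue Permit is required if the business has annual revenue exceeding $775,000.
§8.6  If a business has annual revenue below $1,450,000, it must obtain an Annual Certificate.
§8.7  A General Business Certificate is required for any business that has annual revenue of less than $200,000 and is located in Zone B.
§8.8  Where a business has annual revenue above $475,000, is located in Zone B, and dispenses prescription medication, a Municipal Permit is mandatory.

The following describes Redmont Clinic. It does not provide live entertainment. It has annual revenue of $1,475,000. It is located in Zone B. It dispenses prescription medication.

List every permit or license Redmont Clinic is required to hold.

§8.1 revenue $1,475,000 ≥ $1,175,000 → Commercial Certificate not required.
§8.2 dispenses prescription medication; does not provide live entertainment → Trade Registration not required.
§8.3 is located in Zone B; dispenses prescription medication; does not provide live entertainment → Regulatory Authorization not required.
§8.4 is located in Zone B → Municipal Registration required.
§8.5 revenue $1,475,000 > $775,000 → High-Revenue Permit required.
§8.6 revenue $1,475,000 ≥ $1,450,000 → Annual Certificate not required.
§8.7 revenue $1,475,000 ≥ $200,000; is located in Zone B → General Business Certificate not required.
§8.8 revenue $1,475,000 > $475,000; is located in Zone B; dispenses prescription medication → Municipal Permit required.

High-Revenue Permit, Municipal Permit, Municipal Registration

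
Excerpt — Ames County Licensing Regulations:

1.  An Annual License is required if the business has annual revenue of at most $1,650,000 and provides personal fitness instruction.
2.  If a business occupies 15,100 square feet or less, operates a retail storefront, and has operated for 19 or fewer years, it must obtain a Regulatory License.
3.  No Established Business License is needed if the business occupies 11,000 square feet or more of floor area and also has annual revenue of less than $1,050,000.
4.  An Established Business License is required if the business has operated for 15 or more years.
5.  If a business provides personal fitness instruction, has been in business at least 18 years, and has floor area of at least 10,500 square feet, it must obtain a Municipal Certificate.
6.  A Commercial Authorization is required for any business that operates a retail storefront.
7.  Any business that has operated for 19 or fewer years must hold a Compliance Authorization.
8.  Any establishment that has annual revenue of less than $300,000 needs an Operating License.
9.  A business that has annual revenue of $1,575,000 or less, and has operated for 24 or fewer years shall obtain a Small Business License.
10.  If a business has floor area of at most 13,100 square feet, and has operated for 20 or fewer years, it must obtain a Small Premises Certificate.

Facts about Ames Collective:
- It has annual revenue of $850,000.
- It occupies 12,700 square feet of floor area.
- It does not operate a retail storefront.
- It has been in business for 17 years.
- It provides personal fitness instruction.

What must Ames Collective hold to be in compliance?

Annual License, Compliance Authorization, Small Business License, Small Premises Certificate

1. revenue $850,000 ≤ $1,650,000; provides personal fitness instruction → Annual License required.
2. floor area 12,700 square feet ≤ 15,100 square feet; does not operate a retail storefront; years in business 17 ≤ 19 → Regulatory License not required.
3. floor area 12,700 square feet ≥ 11,000 square feet; revenue $850,000 < $1,050,000 → exempt from Established Business License.
4. years in business 17 ≥ 15 → Established Business License required.
5. provides personal fitness instruction; years in business 17 < 18; floor area 12,700 square feet ≥ 10,500 square feet → Municipal Certificate not required.
6. does not operate a retail storefront → Commercial Authorization not required.
7. years in business 17 ≤ 19 → Compliance Authorization required.
8. revenue $850,000 ≥ $300,000 → Operating License not required.
9. revenue $850,000 ≤ $1,575,000; years in business 17 ≤ 24 → Small Business License required.
10. floor area 12,700 square feet ≤ 13,100 square feet; years in business 17 ≤ 20 → Small Premises Certificate required.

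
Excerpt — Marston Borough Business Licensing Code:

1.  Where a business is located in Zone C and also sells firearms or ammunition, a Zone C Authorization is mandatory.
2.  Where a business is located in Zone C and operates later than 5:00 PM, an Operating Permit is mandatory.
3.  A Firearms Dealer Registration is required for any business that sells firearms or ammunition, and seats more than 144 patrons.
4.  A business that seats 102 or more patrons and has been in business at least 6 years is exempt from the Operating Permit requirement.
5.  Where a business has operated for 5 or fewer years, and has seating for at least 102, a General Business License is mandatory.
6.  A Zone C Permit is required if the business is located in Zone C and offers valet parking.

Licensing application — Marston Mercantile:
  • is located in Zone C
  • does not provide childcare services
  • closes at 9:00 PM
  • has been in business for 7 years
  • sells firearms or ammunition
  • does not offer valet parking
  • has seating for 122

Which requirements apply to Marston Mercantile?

1. is located in Zone C; sells firearms or ammunition → Zone C Authorization required.
2. is located in Zone C; closes 9:00 PM, after 5:00 PM → Operating Permit required.
3. sells firearms or ammunition; seating 122 ≤ 144 → Firearms Dealer Registration not required.
4. seating 122 ≥ 102; years in business 7 ≥ 6 → exempt from Operating Permit.
5. years in business 7 > 5; seating 122 ≥ 102 → General Business License not required.
6. is located in Zone C; does not offer valet parking → Zone C Permit not required.

Zone C Authorization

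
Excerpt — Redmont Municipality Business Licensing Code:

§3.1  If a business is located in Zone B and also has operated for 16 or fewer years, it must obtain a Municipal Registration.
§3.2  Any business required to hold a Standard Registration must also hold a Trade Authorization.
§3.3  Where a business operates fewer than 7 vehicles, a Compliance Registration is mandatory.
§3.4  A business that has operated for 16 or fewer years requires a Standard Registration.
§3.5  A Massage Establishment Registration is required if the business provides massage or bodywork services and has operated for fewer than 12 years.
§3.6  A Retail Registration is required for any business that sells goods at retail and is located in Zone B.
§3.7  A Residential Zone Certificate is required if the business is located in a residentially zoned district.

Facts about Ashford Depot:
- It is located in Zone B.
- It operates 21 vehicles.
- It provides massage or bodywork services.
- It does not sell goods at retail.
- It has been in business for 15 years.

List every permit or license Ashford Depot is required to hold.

Municipal Registration, Standard Registration, Trade Authorization

§3.1 is located in Zone B; years in business 15 ≤ 16 → Municipal Registration required.
§3.2 Standard Registration is required → Trade Authorization also required.
§3.3 vehicles 21 ≥ 7 → Compliance Registration not required.
§3.4 years in business 15 ≤ 16 → Standard Registration required.
§3.5 provides massage or bodywork services; years in business 15 ≥ 12 → Massage Establishment Registration not required.
§3.6 does not sell goods at retail; is located in Zone B → Retail Registration not required.
§3.7 is located in Zone B (not: is located in a residentially zoned district) → Residential Zone Certificate not required.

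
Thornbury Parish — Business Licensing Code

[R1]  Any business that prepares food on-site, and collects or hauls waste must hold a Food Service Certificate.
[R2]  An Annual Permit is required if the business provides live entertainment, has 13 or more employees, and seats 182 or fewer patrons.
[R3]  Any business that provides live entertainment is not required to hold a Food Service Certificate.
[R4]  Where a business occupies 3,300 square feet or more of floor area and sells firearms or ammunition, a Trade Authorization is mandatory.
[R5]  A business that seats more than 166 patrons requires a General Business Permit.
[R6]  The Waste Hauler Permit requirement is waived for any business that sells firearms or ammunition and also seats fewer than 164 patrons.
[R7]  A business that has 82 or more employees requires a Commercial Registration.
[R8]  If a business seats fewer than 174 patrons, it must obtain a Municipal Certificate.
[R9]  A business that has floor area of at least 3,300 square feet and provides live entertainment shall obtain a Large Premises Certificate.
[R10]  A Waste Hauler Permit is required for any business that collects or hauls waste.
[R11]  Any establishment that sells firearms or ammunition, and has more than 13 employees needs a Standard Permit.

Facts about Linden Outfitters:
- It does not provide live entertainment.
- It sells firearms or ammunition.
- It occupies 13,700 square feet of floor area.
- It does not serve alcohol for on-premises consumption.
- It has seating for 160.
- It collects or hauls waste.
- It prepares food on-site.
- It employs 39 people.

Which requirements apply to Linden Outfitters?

[R1] prepares food on-site; collects or hauls waste → Food Service Certificate required.
[R2] does not provide live entertainment; employees 39 ≥ 13; seating 160 ≤ 182 → Annual Permit not required.
[R3] does not provide live entertainment → Food Service Certificate exemption does not apply.
[R4] floor area 13,700 square feet ≥ 3,300 square feet; sells firearms or ammunition → Trade Authorization required.
[R5] seating 160 ≤ 166 → General Business Permit not required.
[R6] sells firearms or ammunition; seating 160 < 164 → exempt from Waste Hauler Permit.
[R7] employees 39 < 82 → Commercial Registration not required.
[R8] seating 160 < 174 → Municipal Certificate required.
[R9] floor area 13,700 square feet ≥ 3,300 square feet; does not provide live entertainment → Large Premises Certificate not required.
[R10] collects or hauls waste → Waste Hauler Permit required.
[R11] sells firearms or ammunition; employees 39 > 13 → Standard Permit required.

Food Service Certificate, Municipal Certificate, Standard Permit, Trade Authorization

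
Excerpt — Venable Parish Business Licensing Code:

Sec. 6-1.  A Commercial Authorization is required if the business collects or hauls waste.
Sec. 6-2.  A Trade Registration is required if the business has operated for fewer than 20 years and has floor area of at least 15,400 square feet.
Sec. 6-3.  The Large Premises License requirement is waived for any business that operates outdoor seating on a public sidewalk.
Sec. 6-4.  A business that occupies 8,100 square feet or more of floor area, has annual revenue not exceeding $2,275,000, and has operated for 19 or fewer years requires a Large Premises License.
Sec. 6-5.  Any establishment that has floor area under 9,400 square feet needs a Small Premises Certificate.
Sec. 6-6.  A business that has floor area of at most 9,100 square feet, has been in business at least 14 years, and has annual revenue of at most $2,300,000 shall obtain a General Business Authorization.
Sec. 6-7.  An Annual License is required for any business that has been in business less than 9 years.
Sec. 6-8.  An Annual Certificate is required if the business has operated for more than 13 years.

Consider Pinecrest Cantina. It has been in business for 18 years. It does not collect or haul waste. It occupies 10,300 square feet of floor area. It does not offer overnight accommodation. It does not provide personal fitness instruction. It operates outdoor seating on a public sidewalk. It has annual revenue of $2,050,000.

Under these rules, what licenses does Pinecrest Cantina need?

Annual Certificate

Sec. 6-1. does not collect or haul waste → Commercial Authorization not required.
Sec. 6-2. years in business 18 < 20; floor area 10,300 square feet < 15,400 square feet → Trade Registration not required.
Sec. 6-3. operates outdoor seating on a public sidewalk → exempt from Large Premises License.
Sec. 6-4. floor area 10,300 square feet ≥ 8,100 square feet; revenue $2,050,000 ≤ $2,275,000; years in business 18 ≤ 19 → Large Premises License required.
Sec. 6-5. floor area 10,300 square feet ≥ 9,400 square feet → Small Premises Certificate not required.
Sec. 6-6. floor area 10,300 square feet > 9,100 square feet; years in business 18 ≥ 14; revenue $2,050,000 ≤ $2,300,000 → General Business Authorization not required.
Sec. 6-7. years in business 18 ≥ 9 → Annual License not required.
Sec. 6-8. years in business 18 > 13 → Annual Certificate required.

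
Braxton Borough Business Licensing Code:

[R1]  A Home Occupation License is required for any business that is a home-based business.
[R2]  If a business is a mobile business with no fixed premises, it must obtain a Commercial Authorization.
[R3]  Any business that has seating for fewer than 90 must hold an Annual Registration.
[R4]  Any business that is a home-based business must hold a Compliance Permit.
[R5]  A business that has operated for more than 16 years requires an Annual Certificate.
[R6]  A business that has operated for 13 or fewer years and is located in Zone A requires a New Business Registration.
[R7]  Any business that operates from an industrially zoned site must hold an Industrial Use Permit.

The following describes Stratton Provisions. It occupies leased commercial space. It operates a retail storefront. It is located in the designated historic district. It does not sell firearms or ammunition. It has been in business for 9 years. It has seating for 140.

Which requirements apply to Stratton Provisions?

None

[R1] occupies leased commercial space (not: is a home-based business) → Home Occupation License not required.
[R2] occupies leased commercial space (not: is a mobile business with no fixed premises) → Commercial Authorization not required.
[R3] seating 140 ≥ 90 → Annual Registration not required.
[R4] occupies leased commercial space (not: is a home-based business) → Compliance Permit not required.
[R5] years in business 9 ≤ 16 → Annual Certificate not required.
[R6] years in business 9 ≤ 13; is located in the designated historic district (not: is located in Zone A) → New Business Registration not required.
[R7] occupies leased commercial space (not: operates from an industrially zoned site) → Industrial Use Permit not required.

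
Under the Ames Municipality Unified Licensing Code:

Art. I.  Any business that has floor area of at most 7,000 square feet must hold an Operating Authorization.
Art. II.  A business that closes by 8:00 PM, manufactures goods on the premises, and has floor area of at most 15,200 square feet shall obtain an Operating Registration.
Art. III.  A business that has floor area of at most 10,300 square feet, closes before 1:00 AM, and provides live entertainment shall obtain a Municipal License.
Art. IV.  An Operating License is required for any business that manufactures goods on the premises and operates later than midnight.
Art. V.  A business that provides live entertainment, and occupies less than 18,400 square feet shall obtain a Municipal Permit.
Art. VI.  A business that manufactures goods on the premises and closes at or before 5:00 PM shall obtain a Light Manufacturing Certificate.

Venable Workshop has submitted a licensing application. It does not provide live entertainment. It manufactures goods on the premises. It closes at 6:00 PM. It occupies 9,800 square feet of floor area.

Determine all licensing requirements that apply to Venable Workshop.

Operating Registration

Art. I. floor area 9,800 square feet > 7,000 square feet → Operating Authorization not required.
Art. II. closes 6:00 PM, at/before 8:00 PM; manufactures goods on the premises; floor area 9,800 square feet ≤ 15,200 square feet → Operating Registration required.
Art. III. floor area 9,800 square feet ≤ 10,300 square feet; closes 6:00 PM, at/before 1:00 AM; does not provide live entertainment → Municipal License not required.
Art. IV. manufactures goods on the premises; closes 6:00 PM, at/before midnight → Operating License not required.
Art. V. does not provide live entertainment; floor area 9,800 square feet < 18,400 square feet → Municipal Permit not required.
Art. VI. manufactures goods on the premises; closes 6:00 PM, after 5:00 PM → Light Manufacturing Certificate not required.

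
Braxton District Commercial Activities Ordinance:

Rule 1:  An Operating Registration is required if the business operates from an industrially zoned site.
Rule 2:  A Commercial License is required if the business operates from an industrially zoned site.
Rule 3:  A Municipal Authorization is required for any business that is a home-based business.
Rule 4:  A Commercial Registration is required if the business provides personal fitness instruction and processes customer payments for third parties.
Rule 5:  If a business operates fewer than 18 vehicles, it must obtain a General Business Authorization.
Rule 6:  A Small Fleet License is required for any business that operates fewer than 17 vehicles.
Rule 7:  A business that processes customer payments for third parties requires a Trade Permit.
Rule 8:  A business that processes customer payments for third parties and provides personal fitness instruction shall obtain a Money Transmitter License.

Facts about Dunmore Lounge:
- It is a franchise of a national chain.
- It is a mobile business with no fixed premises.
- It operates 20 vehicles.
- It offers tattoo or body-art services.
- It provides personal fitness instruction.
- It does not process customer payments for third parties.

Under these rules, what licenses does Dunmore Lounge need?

None

Rule 1: is a mobile business with no fixed premises (not: operates from an industrially zoned site) → Operating Registration not required.
Rule 2: is a mobile business with no fixed premises (not: operates from an industrially zoned site) → Commercial License not required.
Rule 3: is a mobile business with no fixed premises (not: is a home-based business) → Municipal Authorization not required.
Rule 4: provides personal fitness instruction; does not process customer payments for third parties → Commercial Registration not required.
Rule 5: vehicles 20 ≥ 18 → General Business Authorization not required.
Rule 6: vehicles 20 ≥ 17 → Small Fleet License not required.
Rule 7: does not process customer payments for third parties → Trade Permit not required.
Rule 8: does not process customer payments for third parties; provides personal fitness instruction → Money Transmitter License not required.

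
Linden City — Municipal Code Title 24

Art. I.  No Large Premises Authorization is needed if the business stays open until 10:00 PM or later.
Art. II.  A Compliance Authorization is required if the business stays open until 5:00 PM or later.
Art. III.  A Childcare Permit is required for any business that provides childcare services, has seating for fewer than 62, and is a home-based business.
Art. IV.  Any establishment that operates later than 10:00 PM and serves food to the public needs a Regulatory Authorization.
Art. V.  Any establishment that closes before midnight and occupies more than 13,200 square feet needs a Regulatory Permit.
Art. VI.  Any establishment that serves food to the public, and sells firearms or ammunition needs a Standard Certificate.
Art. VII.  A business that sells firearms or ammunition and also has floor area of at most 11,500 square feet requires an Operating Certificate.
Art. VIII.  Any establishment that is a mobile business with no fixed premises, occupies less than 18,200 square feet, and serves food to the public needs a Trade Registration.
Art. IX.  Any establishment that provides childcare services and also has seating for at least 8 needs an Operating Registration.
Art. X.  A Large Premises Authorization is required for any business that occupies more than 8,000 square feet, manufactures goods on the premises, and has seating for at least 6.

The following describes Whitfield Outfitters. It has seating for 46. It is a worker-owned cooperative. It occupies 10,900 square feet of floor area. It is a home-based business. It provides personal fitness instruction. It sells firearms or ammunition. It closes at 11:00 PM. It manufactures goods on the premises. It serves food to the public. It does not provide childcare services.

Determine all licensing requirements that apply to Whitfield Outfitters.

Compliance Authorization, Operating Certificate, Regulatory Authorization, Standard Certificate

Art. I. closes 11:00 PM, after 10:00 PM → exempt from Large Premises Authorization.
Art. II. closes 11:00 PM, after 5:00 PM → Compliance Authorization required.
Art. III. does not provide childcare services; seating 46 < 62; is a home-based business → Childcare Permit not required.
Art. IV. closes 11:00 PM, after 10:00 PM; serves food to the public → Regulatory Authorization required.
Art. V. closes 11:00 PM, at/before midnight; floor area 10,900 square feet ≤ 13,200 square feet → Regulatory Permit not required.
Art. VI. serves food to the public; sells firearms or ammunition → Standard Certificate required.
Art. VII. sells firearms or ammunition; floor area 10,900 square feet ≤ 11,500 square feet → Operating Certificate required.
Art. VIII. is a home-based business (not: is a mobile business with no fixed premises); floor area 10,900 square feet < 18,200 square feet; serves food to the public → Trade Registration not required.
Art. IX. does not provide childcare services; seating 46 ≥ 8 → Operating Registration not required.
Art. X. floor area 10,900 square feet > 8,000 square feet; manufactures goods on the premises; seating 46 ≥ 6 → Large Premises Authorization required.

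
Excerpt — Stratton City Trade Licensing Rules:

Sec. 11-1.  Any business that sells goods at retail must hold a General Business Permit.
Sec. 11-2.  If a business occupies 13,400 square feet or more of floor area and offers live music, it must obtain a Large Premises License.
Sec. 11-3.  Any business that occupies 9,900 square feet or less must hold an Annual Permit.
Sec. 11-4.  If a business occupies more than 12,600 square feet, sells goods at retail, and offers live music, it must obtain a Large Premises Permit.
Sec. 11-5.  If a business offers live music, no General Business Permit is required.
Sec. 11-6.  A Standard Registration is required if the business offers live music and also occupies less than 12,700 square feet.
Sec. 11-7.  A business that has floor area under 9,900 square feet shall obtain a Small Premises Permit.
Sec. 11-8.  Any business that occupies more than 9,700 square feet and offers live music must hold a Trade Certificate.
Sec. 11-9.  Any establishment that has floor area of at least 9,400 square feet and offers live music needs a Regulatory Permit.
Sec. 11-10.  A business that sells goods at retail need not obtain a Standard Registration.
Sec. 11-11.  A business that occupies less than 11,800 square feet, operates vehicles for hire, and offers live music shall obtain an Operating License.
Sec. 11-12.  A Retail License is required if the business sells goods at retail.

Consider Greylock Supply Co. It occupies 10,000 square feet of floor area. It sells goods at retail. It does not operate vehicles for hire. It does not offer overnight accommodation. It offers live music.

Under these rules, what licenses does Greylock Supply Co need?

Regulatory Permit, Retail License, Trade Certificate

Sec. 11-1. sells goods at retail → General Business Permit required.
Sec. 11-2. floor area 10,000 square feet < 13,400 square feet; offers live music → Large Premises License not required.
Sec. 11-3. floor area 10,000 square feet > 9,900 square feet → Annual Permit not required.
Sec. 11-4. floor area 10,000 square feet ≤ 12,600 square feet; sells goods at retail; offers live music → Large Premises Permit not required.
Sec. 11-5. offers live music → exempt from General Business Permit.
Sec. 11-6. offers live music; floor area 10,000 square feet < 12,700 square feet → Standard Registration required.
Sec. 11-7. floor area 10,000 square feet ≥ 9,900 square feet → Small Premises Permit not required.
Sec. 11-8. floor area 10,000 square feet > 9,700 square feet; offers live music → Trade Certificate required.
Sec. 11-9. floor area 10,000 square feet ≥ 9,400 square feet; offers live music → Regulatory Permit required.
Sec. 11-10. sells goods at retail → exempt from Standard Registration.
Sec. 11-11. floor area 10,000 square feet < 11,800 square feet; does not operate vehicles for hire; offers live music → Operating License not required.
Sec. 11-12. sells goods at retail → Retail License required.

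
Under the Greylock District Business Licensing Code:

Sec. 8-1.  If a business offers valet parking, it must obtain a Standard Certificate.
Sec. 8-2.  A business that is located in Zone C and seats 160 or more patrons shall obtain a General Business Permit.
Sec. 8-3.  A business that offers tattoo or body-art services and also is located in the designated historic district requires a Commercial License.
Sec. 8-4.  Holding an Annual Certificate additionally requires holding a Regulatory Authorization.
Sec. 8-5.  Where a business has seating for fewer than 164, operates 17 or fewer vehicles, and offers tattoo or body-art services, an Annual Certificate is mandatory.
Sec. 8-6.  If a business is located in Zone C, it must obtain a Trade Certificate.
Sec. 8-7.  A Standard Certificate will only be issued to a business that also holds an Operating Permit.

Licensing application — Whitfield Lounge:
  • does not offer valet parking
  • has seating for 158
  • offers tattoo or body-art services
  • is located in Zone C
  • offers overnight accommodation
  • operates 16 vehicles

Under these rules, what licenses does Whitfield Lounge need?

Sec. 8-1. does not offer valet parking → Standard Certificate not required.
Sec. 8-2. is located in Zone C; seating 158 < 160 → General Business Permit not required.
Sec. 8-3. offers tattoo or body-art services; is located in Zone C (not: is located in the designated historic district) → Commercial License not required.
Sec. 8-4. Annual Certificate is required → Regulatory Authorization also required.
Sec. 8-5. seating 158 < 164; vehicles 16 ≤ 17; offers tattoo or body-art services → Annual Certificate required.
Sec. 8-6. is located in Zone C → Trade Certificate required.
Sec. 8-7. Standard Certificate is not required → no effect.

Annual Certificate, Regulatory Authorization, Trade Certificate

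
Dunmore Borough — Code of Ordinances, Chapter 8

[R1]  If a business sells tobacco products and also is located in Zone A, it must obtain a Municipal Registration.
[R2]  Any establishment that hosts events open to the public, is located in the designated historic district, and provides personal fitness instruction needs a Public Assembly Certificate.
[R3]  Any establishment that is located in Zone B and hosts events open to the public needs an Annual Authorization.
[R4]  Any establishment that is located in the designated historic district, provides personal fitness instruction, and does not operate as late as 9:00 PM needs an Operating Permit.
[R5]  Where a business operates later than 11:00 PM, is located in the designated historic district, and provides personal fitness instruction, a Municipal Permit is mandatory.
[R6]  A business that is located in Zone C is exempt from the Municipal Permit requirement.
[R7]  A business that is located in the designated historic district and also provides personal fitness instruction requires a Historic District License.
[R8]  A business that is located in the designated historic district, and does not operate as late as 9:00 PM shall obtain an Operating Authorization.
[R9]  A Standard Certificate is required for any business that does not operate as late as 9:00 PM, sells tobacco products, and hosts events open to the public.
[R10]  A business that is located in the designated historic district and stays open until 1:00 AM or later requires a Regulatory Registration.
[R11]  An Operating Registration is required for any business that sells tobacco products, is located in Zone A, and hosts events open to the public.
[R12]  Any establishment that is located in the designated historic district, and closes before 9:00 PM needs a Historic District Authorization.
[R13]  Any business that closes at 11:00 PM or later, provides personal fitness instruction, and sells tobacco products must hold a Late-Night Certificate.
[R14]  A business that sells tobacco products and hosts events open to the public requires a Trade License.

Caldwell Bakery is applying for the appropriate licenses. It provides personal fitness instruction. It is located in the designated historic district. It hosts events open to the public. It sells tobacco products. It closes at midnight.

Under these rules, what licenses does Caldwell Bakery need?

Historic District License, Late-Night Certificate, Municipal Permit, Public Assembly Certificate, Trade License

[R1] sells tobacco products; is located in the designated historic district (not: is located in Zone A) → Municipal Registration not required.
[R2] hosts events open to the public; is located in the designated historic district; provides personal fitness instruction → Public Assembly Certificate required.
[R3] is located in the designated historic district (not: is located in Zone B); hosts events open to the public → Annual Authorization not required.
[R4] is located in the designated historic district; provides personal fitness instruction; closes midnight, after 9:00 PM → Operating Permit not required.
[R5] closes midnight, after 11:00 PM; is located in the designated historic district; provides personal fitness instruction → Municipal Permit required.
[R6] is located in the designated historic district (not: is located in Zone C) → Municipal Permit exemption does not apply.
[R7] is located in the designated historic district; provides personal fitness instruction → Historic District License required.
[R8] is located in the designated historic district; closes midnight, after 9:00 PM → Operating Authorization not required.
[R9] closes midnight, after 9:00 PM; sells tobacco products; hosts events open to the public → Standard Certificate not required.
[R10] is located in the designated historic district; closes midnight, at/before 1:00 AM → Regulatory Registration not required.
[R11] sells tobacco products; is located in the designated historic district (not: is located in Zone A); hosts events open to the public → Operating Registration not required.
[R12] is located in the designated historic district; closes midnight, after 9:00 PM → Historic District Authorization not required.
[R13] closes midnight, after 11:00 PM; provides personal fitness instruction; sells tobacco products → Late-Night Certificate required.
[R14] sells tobacco products; hosts events open to the public → Trade License required.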